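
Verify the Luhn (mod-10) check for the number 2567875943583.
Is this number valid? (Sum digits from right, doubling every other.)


Luhn sum = 66
66 mod 10 = 6

Invalid (Luhn sum mod 10 = 6)


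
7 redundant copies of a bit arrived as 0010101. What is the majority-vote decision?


Ones: 3 out of 7
Threshold: 4

0 (3/7 voted 1)


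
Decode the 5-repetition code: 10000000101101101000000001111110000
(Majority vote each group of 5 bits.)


Groups: 10000, 00010, 11011, 01000, 00000, 11111, 10000
Majority votes: 0010010

0010010


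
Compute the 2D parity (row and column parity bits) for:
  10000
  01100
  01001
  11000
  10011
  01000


Row parities: 100011
Column parities: 10110

Row P: 100011, Col P: 10110, Corner: 1


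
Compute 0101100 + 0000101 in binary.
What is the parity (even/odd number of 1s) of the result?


0101100 = 44
0000101 = 5
Sum = 49 = 110001
1s count = 3

odd parity (3 ones in 110001)


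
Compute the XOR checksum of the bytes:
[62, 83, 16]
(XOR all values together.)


XOR chain: 62 ^ 83 ^ 16 = 125

125


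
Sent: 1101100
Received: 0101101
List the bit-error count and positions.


XOR: 1000001

2 error(s) at position(s): 0, 6


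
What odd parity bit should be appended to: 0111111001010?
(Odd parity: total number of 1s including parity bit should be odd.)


Number of 1s in data: 8
Parity bit: 1

1


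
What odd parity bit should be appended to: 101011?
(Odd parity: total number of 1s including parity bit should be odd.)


Number of 1s in data: 4
Parity bit: 1

1


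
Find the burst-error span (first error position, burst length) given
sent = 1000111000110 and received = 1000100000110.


XOR: 0000011000000

Burst at position 5, length 2


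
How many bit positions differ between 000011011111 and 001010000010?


XOR: 001001011101
Count of 1s: 6

6


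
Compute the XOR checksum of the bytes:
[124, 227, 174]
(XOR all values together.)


XOR chain: 124 ^ 227 ^ 174 = 49

49


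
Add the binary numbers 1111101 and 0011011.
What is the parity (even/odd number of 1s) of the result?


1111101 = 125
0011011 = 27
Sum = 152 = 10011000
1s count = 3

odd parity (3 ones in 10011000)


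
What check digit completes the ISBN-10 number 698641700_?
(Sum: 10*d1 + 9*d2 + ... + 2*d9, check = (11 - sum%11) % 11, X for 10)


Weighted sum: 304
304 mod 11 = 7

Check digit: 4


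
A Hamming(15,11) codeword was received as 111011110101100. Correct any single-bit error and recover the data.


Syndrome = 7: error at position 7

Data: 11100101100 (corrected bit 7)


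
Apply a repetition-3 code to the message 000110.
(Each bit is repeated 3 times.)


Each bit -> 3 copies

000000000111111000


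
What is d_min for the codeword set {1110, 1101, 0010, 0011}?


Comparing all pairs, minimum distance: 1
Can detect 0 errors, correct 0 errors

1


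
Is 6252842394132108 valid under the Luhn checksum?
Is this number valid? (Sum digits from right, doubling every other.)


Luhn sum = 57
57 mod 10 = 7

Invalid (Luhn sum mod 10 = 7)


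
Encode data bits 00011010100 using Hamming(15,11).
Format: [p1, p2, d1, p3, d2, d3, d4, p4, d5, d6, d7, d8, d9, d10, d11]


Parity bits: p1=0, p2=0, p3=0, p4=1

000000111010100


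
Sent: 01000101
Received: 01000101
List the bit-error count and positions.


XOR: 00000000

0 errors (received matches sent)


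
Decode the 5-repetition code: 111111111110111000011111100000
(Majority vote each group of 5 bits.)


Groups: 11111, 11111, 10111, 00001, 11111, 00000
Majority votes: 111010

111010


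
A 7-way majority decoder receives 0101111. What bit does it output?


Ones: 5 out of 7
Threshold: 4

1 (5/7 voted 1)


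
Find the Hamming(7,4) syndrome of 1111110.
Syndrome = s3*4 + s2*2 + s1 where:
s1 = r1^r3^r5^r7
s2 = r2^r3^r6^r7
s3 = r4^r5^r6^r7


s1=1, s2=1, s3=1

Syndrome = 7 (error at position 7)


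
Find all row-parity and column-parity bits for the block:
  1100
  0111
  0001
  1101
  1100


Row parities: 01110
Column parities: 1011

Row P: 01110, Col P: 1011, Corner: 1


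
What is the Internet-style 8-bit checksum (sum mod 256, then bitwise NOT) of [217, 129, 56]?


Sum = 402 mod 256 = 146
Complement = 109

109


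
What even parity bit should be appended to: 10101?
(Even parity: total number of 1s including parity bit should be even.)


Number of 1s in data: 3
Parity bit: 1

1


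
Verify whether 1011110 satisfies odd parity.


Number of 1s: 5

Yes, parity is correct (5 ones)


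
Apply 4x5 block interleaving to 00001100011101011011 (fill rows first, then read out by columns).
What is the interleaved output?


Matrix:
  00001
  10001
  11010
  11011
Read columns: 01110011000000111101

01110011000000111101


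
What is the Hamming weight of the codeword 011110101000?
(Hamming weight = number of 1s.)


Counting 1s in 011110101000

6


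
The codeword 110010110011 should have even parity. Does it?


Number of 1s: 7

No, parity error (7 ones)


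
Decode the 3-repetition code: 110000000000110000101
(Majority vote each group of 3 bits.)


Groups: 110, 000, 000, 000, 110, 000, 101
Majority votes: 1000101

1000101


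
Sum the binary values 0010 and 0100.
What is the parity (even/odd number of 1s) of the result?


0010 = 2
0100 = 4
Sum = 6 = 110
1s count = 2

even parity (2 ones in 110)


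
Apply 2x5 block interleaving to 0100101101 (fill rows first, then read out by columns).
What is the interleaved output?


Matrix:
  01001
  01101
Read columns: 0011010011

0011010011


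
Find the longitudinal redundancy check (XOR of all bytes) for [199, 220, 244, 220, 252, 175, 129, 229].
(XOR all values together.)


XOR chain: 199 ^ 220 ^ 244 ^ 220 ^ 252 ^ 175 ^ 129 ^ 229 = 4

4


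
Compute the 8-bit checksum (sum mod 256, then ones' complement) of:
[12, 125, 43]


Sum = 180 mod 256 = 180
Complement = 75

75


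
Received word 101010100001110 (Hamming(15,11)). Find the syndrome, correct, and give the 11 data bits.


Syndrome = 15: error at position 15

Data: 11010001111 (corrected bit 15)


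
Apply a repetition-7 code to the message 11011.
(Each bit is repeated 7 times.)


Each bit -> 7 copies

11111111111111000000011111111111111


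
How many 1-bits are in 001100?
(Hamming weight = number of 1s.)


Counting 1s in 001100

2


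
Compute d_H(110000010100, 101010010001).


XOR: 011010000101
Count of 1s: 5

5


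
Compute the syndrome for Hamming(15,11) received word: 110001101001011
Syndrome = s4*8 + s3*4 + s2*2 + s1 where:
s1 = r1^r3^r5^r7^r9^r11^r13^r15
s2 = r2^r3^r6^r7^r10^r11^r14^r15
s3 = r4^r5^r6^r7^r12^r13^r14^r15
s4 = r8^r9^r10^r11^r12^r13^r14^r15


s1=0, s2=1, s3=1, s4=0

Syndrome = 6 (error at position 6)


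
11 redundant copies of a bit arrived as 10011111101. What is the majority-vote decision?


Ones: 8 out of 11
Threshold: 6

1 (8/11 voted 1)


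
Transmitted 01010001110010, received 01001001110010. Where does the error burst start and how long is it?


XOR: 00011000000000

Burst at position 3, length 2


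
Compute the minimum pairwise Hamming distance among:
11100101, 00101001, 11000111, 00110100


Comparing all pairs, minimum distance: 2
Can detect 1 errors, correct 0 errors

2


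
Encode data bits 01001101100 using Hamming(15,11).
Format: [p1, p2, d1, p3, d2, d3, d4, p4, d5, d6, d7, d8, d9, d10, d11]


Parity bits: p1=1, p2=1, p3=1, p4=0

110110001101100


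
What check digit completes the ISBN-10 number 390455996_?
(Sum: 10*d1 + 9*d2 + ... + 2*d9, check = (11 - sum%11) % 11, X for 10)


Weighted sum: 269
269 mod 11 = 5

Check digit: 6


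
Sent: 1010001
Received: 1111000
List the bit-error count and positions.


XOR: 0101001

3 error(s) at position(s): 1, 3, 6


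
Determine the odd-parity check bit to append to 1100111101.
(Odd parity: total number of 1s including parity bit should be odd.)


Number of 1s in data: 7
Parity bit: 0

0


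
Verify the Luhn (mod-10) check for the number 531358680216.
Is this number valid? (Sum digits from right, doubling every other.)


Luhn sum = 39
39 mod 10 = 9

Invalid (Luhn sum mod 10 = 9)


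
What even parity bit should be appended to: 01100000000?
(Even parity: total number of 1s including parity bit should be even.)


Number of 1s in data: 2
Parity bit: 0

0


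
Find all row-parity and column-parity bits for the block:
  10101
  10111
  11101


Row parities: 100
Column parities: 11111

Row P: 100, Col P: 11111, Corner: 1


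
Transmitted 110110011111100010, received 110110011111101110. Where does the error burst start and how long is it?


XOR: 000000000000001100

Burst at position 14, length 2


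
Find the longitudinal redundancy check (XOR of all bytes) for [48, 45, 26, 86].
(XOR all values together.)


XOR chain: 48 ^ 45 ^ 26 ^ 86 = 81

81


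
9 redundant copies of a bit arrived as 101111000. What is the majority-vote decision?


Ones: 5 out of 9
Threshold: 5

1 (5/9 voted 1)


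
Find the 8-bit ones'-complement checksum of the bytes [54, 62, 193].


Sum = 309 mod 256 = 53
Complement = 202

202


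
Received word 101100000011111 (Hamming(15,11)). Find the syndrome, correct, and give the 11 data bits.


Syndrome = 13: error at position 13

Data: 10000011011 (corrected bit 13)


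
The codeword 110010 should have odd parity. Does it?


Number of 1s: 3

Yes, parity is correct (3 ones)


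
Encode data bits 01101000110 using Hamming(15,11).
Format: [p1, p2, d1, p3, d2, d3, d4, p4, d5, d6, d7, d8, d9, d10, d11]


Parity bits: p1=1, p2=0, p3=0, p4=1

100011011000110


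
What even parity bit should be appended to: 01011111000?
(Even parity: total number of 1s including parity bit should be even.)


Number of 1s in data: 6
Parity bit: 0

0


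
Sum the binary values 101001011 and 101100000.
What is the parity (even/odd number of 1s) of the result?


101001011 = 331
101100000 = 352
Sum = 683 = 1010101011
1s count = 6

even parity (6 ones in 1010101011)


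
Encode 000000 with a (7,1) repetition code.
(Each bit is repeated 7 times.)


Each bit -> 7 copies

000000000000000000000000000000000000000000


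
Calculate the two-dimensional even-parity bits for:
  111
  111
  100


Row parities: 111
Column parities: 100

Row P: 111, Col P: 100, Corner: 1


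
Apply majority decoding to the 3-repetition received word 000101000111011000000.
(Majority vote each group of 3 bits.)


Groups: 000, 101, 000, 111, 011, 000, 000
Majority votes: 0101100

0101100


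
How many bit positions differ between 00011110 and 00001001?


XOR: 00010111
Count of 1s: 4

4


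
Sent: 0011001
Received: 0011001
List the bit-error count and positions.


XOR: 0000000

0 errors (received matches sent)


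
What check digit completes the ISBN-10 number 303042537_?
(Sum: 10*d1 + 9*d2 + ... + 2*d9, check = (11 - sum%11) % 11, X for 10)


Weighted sum: 131
131 mod 11 = 10

Check digit: 1


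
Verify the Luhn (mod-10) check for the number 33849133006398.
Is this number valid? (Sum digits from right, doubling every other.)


Luhn sum = 62
62 mod 10 = 2

Invalid (Luhn sum mod 10 = 2)


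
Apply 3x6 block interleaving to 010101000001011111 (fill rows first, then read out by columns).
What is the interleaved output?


Matrix:
  010101
  000001
  011111
Read columns: 000101001101001111

000101001101001111


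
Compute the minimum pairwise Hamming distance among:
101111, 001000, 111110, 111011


Comparing all pairs, minimum distance: 2
Can detect 1 errors, correct 0 errors

2


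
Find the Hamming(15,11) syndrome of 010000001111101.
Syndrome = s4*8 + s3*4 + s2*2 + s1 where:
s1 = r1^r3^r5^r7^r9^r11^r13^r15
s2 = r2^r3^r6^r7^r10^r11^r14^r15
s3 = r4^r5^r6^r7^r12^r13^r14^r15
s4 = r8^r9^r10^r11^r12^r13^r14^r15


s1=0, s2=0, s3=1, s4=0

Syndrome = 4 (error at position 4)


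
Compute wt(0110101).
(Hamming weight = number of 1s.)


Counting 1s in 0110101

4


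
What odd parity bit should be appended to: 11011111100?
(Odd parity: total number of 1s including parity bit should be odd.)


Number of 1s in data: 8
Parity bit: 1

1


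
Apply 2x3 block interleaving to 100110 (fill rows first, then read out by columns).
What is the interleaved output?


Matrix:
  100
  110
Read columns: 110100

110100


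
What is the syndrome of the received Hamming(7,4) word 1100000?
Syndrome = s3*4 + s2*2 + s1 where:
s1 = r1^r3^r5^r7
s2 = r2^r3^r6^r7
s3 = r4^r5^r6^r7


s1=1, s2=1, s3=0

Syndrome = 3 (error at position 3)


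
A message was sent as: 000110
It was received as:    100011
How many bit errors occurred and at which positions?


XOR: 100101

3 error(s) at position(s): 0, 3, 5


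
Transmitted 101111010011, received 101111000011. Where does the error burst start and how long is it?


XOR: 000000010000

Burst at position 7, length 1


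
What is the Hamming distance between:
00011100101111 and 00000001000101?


XOR: 00011101101010
Count of 1s: 7

7


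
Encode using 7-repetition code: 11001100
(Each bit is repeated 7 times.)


Each bit -> 7 copies

11111111111111000000000000001111111111111100000000000000


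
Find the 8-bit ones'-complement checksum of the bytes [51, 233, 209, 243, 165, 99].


Sum = 1000 mod 256 = 232
Complement = 23

23


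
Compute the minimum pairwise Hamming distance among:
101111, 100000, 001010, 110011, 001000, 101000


Comparing all pairs, minimum distance: 1
Can detect 0 errors, correct 0 errors

1


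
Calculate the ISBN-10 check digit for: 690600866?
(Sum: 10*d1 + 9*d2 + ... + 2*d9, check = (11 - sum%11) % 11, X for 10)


Weighted sum: 245
245 mod 11 = 3

Check digit: 8


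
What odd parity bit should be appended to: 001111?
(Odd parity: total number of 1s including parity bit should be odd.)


Number of 1s in data: 4
Parity bit: 1

1


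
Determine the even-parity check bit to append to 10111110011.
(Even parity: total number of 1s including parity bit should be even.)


Number of 1s in data: 8
Parity bit: 0

0


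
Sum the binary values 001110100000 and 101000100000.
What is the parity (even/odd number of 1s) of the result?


001110100000 = 928
101000100000 = 2592
Sum = 3520 = 110111000000
1s count = 5

odd parity (5 ones in 110111000000)


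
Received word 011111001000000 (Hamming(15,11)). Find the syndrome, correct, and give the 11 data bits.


Syndrome = 15: error at position 15

Data: 11101000001 (corrected bit 15)


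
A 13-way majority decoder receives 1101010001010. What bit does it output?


Ones: 6 out of 13
Threshold: 7

0 (6/13 voted 1)


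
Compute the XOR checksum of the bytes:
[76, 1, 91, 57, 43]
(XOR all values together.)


XOR chain: 76 ^ 1 ^ 91 ^ 57 ^ 43 = 4

4


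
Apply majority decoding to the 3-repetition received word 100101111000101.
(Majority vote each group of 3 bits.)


Groups: 100, 101, 111, 000, 101
Majority votes: 01101

01101


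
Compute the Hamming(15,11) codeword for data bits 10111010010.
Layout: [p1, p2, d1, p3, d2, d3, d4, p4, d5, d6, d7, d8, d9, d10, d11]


Parity bits: p1=0, p2=1, p3=1, p4=1

011101111010010


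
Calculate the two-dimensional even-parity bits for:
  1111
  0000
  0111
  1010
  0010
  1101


Row parities: 001011
Column parities: 1101

Row P: 001011, Col P: 1101, Corner: 1


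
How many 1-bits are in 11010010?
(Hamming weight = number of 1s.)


Counting 1s in 11010010

4


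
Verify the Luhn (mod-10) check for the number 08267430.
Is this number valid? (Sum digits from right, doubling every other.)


Luhn sum = 33
33 mod 10 = 3

Invalid (Luhn sum mod 10 = 3)


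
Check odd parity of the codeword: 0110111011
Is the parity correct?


Number of 1s: 7

Yes, parity is correct (7 ones)


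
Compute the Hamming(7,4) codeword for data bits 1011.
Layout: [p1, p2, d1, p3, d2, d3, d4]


Parity bits: p1=0, p2=1, p3=0

0110011


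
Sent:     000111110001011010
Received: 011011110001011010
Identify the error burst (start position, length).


XOR: 011100000000000000

Burst at position 1, length 3


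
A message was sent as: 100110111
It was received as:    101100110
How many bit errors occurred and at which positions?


XOR: 001010001

3 error(s) at position(s): 2, 4, 8


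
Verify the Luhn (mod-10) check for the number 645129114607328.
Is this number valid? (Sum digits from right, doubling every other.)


Luhn sum = 62
62 mod 10 = 2

Invalid (Luhn sum mod 10 = 2)


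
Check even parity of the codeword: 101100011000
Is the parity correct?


Number of 1s: 5

No, parity error (5 ones)


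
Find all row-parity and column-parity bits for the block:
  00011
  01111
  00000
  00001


Row parities: 0001
Column parities: 01101

Row P: 0001, Col P: 01101, Corner: 1


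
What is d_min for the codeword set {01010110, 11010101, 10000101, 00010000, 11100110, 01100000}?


Comparing all pairs, minimum distance: 2
Can detect 1 errors, correct 0 errors

2


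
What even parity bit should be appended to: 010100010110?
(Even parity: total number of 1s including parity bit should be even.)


Number of 1s in data: 5
Parity bit: 1

1


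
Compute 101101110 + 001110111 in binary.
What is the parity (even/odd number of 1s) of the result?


101101110 = 366
001110111 = 119
Sum = 485 = 111100101
1s count = 6

even parity (6 ones in 111100101)


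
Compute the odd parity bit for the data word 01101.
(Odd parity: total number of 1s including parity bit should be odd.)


Number of 1s in data: 3
Parity bit: 0

0


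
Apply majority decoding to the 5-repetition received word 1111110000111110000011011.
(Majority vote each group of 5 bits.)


Groups: 11111, 10000, 11111, 00000, 11011
Majority votes: 10101

10101


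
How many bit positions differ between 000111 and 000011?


XOR: 000100
Count of 1s: 1

1


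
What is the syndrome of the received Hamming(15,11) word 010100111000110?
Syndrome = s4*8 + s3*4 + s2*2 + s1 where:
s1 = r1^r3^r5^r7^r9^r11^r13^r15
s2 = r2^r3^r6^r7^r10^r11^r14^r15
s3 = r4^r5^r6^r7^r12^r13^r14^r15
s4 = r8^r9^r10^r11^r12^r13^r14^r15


s1=1, s2=1, s3=0, s4=0

Syndrome = 3 (error at position 3)


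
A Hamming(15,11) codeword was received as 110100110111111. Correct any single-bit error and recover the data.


Syndrome = 9: error at position 9

Data: 00011111111 (corrected bit 9)


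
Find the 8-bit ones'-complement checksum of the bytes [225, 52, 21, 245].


Sum = 543 mod 256 = 31
Complement = 224

224


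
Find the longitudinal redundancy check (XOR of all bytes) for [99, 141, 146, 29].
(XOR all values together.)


XOR chain: 99 ^ 141 ^ 146 ^ 29 = 97

97


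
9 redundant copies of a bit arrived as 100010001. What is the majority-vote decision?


Ones: 3 out of 9
Threshold: 5

0 (3/9 voted 1)


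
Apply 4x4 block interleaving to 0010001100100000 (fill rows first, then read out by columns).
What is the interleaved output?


Matrix:
  0010
  0011
  0010
  0000
Read columns: 0000000011100100

0000000011100100


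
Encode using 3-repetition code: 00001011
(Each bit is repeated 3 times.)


Each bit -> 3 copies

000000000000111000111111


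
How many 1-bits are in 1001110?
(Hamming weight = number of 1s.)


Counting 1s in 1001110

4


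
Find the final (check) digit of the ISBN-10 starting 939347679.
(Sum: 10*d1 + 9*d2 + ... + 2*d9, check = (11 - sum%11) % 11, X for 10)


Weighted sum: 332
332 mod 11 = 2

Check digit: 9


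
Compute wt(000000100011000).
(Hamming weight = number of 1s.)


Counting 1s in 000000100011000

3


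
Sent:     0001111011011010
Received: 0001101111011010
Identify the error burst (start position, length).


XOR: 0000010100000000

Burst at position 5, length 3


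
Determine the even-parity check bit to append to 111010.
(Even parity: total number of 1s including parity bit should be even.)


Number of 1s in data: 4
Parity bit: 0

0


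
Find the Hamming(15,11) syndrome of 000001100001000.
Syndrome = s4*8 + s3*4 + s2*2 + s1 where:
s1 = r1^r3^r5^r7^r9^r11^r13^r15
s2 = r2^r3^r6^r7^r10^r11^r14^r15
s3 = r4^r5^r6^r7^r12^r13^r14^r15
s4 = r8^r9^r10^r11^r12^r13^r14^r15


s1=1, s2=0, s3=1, s4=1

Syndrome = 13 (error at position 13)


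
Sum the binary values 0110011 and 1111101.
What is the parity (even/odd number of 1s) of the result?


0110011 = 51
1111101 = 125
Sum = 176 = 10110000
1s count = 3

odd parity (3 ones in 10110000)


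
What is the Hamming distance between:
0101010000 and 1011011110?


XOR: 1110001110
Count of 1s: 6

6


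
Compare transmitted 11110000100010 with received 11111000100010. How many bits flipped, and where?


XOR: 00001000000000

1 error(s) at position(s): 4


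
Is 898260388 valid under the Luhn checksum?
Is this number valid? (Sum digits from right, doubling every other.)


Luhn sum = 53
53 mod 10 = 3

Invalid (Luhn sum mod 10 = 3)


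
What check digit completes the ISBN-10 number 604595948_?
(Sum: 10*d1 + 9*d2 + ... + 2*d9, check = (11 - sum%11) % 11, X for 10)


Weighted sum: 270
270 mod 11 = 6

Check digit: 5


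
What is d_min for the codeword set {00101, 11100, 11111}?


Comparing all pairs, minimum distance: 2
Can detect 1 errors, correct 0 errors

2


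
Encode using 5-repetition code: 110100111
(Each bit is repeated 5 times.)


Each bit -> 5 copies

111111111100000111110000000000111111111111111


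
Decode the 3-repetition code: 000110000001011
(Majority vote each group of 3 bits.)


Groups: 000, 110, 000, 001, 011
Majority votes: 01001

01001


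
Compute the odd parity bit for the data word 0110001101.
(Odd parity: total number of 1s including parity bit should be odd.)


Number of 1s in data: 5
Parity bit: 0

0


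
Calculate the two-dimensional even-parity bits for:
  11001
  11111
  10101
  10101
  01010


Row parities: 11110
Column parities: 01100

Row P: 11110, Col P: 01100, Corner: 0


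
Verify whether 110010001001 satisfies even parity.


Number of 1s: 5

No, parity error (5 ones)


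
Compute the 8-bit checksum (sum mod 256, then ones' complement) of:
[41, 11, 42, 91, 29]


Sum = 214 mod 256 = 214
Complement = 41

41


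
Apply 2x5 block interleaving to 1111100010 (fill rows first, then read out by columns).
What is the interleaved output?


Matrix:
  11111
  00010
Read columns: 1010101110

1010101110


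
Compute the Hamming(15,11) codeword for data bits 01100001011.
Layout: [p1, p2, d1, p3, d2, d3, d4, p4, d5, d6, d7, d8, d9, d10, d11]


Parity bits: p1=0, p2=1, p3=1, p4=1

010111010001011


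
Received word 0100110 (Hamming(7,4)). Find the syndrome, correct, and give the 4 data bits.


Syndrome = 1: error at position 1

Data: 0110 (corrected bit 1)


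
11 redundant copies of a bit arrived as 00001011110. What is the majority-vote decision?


Ones: 5 out of 11
Threshold: 6

0 (5/11 voted 1)


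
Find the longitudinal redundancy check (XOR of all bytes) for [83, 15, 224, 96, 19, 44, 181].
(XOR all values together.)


XOR chain: 83 ^ 15 ^ 224 ^ 96 ^ 19 ^ 44 ^ 181 = 86

86


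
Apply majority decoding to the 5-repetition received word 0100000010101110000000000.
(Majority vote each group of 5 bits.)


Groups: 01000, 00010, 10111, 00000, 00000
Majority votes: 00100

00100


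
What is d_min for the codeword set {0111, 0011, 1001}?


Comparing all pairs, minimum distance: 1
Can detect 0 errors, correct 0 errors

1


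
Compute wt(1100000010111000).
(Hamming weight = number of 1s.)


Counting 1s in 1100000010111000

6


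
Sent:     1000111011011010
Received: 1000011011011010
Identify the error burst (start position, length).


XOR: 0000100000000000

Burst at position 4, length 1


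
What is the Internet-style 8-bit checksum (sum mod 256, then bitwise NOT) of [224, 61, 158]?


Sum = 443 mod 256 = 187
Complement = 68

68


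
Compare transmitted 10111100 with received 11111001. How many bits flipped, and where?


XOR: 01000101

3 error(s) at position(s): 1, 5, 7


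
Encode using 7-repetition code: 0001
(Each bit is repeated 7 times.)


Each bit -> 7 copies

0000000000000000000001111111


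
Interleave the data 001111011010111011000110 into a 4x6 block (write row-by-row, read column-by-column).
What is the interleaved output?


Matrix:
  001111
  011010
  111011
  000110
Read columns: 001001101110100111111010

001001101110100111111010


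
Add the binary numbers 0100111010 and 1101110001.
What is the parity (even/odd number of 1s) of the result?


0100111010 = 314
1101110001 = 881
Sum = 1195 = 10010101011
1s count = 6

even parity (6 ones in 10010101011)


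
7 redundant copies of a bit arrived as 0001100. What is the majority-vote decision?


Ones: 2 out of 7
Threshold: 4

0 (2/7 voted 1)


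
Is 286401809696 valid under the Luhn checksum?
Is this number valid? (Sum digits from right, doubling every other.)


Luhn sum = 57
57 mod 10 = 7

Invalid (Luhn sum mod 10 = 7)


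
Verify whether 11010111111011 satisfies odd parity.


Number of 1s: 11

Yes, parity is correct (11 ones)


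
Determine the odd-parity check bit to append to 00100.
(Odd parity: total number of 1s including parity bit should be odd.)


Number of 1s in data: 1
Parity bit: 0

0


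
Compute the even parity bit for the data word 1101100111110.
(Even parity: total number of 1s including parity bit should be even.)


Number of 1s in data: 9
Parity bit: 1

1


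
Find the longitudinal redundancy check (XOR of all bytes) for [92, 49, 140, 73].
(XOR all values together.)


XOR chain: 92 ^ 49 ^ 140 ^ 73 = 168

168


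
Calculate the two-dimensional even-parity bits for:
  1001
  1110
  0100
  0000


Row parities: 0110
Column parities: 0011

Row P: 0110, Col P: 0011, Corner: 0


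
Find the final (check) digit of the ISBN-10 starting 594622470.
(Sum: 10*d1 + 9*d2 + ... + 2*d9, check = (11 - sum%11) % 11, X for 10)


Weighted sum: 264
264 mod 11 = 0

Check digit: 0


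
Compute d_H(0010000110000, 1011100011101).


XOR: 1001100101101
Count of 1s: 7

7


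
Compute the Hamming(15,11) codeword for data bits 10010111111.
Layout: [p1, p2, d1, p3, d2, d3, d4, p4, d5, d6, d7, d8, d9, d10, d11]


Parity bits: p1=1, p2=0, p3=1, p4=0

101100100111111


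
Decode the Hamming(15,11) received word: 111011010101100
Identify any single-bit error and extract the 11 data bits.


Syndrome = 0: no error detected

Data: 11100101100 (no errors)


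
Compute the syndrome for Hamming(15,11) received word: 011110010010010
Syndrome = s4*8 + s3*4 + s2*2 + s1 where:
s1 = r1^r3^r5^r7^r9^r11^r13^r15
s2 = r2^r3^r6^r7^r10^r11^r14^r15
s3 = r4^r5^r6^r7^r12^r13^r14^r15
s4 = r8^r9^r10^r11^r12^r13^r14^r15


s1=1, s2=0, s3=1, s4=1

Syndrome = 13 (error at position 13)


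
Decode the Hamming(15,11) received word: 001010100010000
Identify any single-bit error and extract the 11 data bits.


Syndrome = 10: error at position 10

Data: 11010110000 (corrected bit 10)


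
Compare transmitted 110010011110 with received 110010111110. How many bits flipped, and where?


XOR: 000000100000

1 error(s) at position(s): 6


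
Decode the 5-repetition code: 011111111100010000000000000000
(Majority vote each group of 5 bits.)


Groups: 01111, 11111, 00010, 00000, 00000, 00000
Majority votes: 110000

110000


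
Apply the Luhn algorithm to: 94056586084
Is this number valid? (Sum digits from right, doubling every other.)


Luhn sum = 47
47 mod 10 = 7

Invalid (Luhn sum mod 10 = 7)


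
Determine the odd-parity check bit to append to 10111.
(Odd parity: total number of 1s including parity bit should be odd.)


Number of 1s in data: 4
Parity bit: 1

1


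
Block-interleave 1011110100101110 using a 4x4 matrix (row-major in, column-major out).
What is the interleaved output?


Matrix:
  1011
  1101
  0010
  1110
Read columns: 1101010110111100

1101010110111100


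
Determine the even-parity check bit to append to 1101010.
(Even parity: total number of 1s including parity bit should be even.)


Number of 1s in data: 4
Parity bit: 0

0


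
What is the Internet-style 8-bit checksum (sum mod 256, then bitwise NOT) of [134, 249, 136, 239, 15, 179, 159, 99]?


Sum = 1210 mod 256 = 186
Complement = 69

69


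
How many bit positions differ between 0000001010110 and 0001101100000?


XOR: 0001100110110
Count of 1s: 6

6


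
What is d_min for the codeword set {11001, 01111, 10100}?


Comparing all pairs, minimum distance: 3
Can detect 2 errors, correct 1 errors

3


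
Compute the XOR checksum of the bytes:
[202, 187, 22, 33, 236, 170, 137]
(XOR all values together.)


XOR chain: 202 ^ 187 ^ 22 ^ 33 ^ 236 ^ 170 ^ 137 = 137

137


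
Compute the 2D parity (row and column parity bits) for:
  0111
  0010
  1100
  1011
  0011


Row parities: 11010
Column parities: 0001

Row P: 11010, Col P: 0001, Corner: 1


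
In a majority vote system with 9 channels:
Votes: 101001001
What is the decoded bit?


Ones: 4 out of 9
Threshold: 5

0 (4/9 voted 1)


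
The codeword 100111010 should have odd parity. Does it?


Number of 1s: 5

Yes, parity is correct (5 ones)


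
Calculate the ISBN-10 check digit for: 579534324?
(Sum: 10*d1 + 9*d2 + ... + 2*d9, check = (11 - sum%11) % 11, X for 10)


Weighted sum: 284
284 mod 11 = 9

Check digit: 2


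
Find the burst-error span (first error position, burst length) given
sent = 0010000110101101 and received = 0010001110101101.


XOR: 0000001000000000

Burst at position 6, length 1


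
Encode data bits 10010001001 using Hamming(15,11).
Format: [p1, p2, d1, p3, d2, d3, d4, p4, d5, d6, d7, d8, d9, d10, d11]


Parity bits: p1=1, p2=1, p3=1, p4=0

111100100001001


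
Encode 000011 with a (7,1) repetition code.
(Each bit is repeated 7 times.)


Each bit -> 7 copies

000000000000000000000000000011111111111111


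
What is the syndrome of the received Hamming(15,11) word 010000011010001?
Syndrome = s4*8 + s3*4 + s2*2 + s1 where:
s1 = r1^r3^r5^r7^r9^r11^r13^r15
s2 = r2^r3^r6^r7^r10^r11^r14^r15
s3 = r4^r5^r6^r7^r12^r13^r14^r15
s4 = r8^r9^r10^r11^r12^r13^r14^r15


s1=1, s2=1, s3=1, s4=0

Syndrome = 7 (error at position 7)


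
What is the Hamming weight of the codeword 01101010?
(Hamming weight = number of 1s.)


Counting 1s in 01101010

4


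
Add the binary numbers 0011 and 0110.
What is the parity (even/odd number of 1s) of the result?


0011 = 3
0110 = 6
Sum = 9 = 1001
1s count = 2

even parity (2 ones in 1001)


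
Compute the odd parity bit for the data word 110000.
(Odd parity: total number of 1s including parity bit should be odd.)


Number of 1s in data: 2
Parity bit: 1

1


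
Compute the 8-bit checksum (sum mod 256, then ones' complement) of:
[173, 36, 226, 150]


Sum = 585 mod 256 = 73
Complement = 182

182


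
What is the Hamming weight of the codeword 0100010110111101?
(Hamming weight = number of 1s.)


Counting 1s in 0100010110111101

9


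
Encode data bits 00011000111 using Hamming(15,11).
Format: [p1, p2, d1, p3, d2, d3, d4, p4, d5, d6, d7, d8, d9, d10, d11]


Parity bits: p1=0, p2=1, p3=0, p4=0

010000101000111


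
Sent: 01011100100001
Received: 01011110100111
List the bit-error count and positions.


XOR: 00000010000110

3 error(s) at position(s): 6, 11, 12


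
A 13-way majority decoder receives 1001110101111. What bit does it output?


Ones: 9 out of 13
Threshold: 7

1 (9/13 voted 1)


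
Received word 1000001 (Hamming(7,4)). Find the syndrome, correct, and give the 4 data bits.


Syndrome = 6: error at position 6

Data: 0011 (corrected bit 6)


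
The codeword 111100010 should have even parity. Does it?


Number of 1s: 5

No, parity error (5 ones)


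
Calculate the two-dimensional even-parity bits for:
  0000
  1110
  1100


Row parities: 010
Column parities: 0010

Row P: 010, Col P: 0010, Corner: 1


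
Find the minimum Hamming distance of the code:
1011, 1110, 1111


Comparing all pairs, minimum distance: 1
Can detect 0 errors, correct 0 errors

1


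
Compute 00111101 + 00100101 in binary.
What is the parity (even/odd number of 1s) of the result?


00111101 = 61
00100101 = 37
Sum = 98 = 1100010
1s count = 3

odd parity (3 ones in 1100010)


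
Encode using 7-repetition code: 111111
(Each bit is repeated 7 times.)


Each bit -> 7 copies

111111111111111111111111111111111111111111


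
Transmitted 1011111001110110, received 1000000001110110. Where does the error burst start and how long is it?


XOR: 0011111000000000

Burst at position 2, length 5


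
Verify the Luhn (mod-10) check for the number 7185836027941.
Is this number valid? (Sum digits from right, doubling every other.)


Luhn sum = 63
63 mod 10 = 3

Invalid (Luhn sum mod 10 = 3)


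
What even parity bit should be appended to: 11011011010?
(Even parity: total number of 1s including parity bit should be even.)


Number of 1s in data: 7
Parity bit: 1

1


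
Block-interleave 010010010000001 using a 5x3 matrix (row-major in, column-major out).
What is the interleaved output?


Matrix:
  010
  010
  010
  000
  001
Read columns: 000001110000001

000001110000001


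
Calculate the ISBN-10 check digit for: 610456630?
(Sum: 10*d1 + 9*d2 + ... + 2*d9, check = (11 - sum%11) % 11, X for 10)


Weighted sum: 190
190 mod 11 = 3

Check digit: 8


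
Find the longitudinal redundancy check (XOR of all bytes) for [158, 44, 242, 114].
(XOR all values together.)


XOR chain: 158 ^ 44 ^ 242 ^ 114 = 50

50


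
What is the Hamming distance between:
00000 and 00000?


XOR: 00000
Count of 1s: 0

0


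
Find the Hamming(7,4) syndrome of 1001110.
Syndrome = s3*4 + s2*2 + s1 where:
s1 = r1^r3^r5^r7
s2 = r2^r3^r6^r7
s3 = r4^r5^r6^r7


s1=0, s2=1, s3=1

Syndrome = 6 (error at position 6)


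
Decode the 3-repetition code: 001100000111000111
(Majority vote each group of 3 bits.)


Groups: 001, 100, 000, 111, 000, 111
Majority votes: 000101

000101


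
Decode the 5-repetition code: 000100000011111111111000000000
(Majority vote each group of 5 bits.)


Groups: 00010, 00000, 11111, 11111, 10000, 00000
Majority votes: 001100

001100


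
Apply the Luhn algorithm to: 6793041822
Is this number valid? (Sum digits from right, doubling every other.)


Luhn sum = 42
42 mod 10 = 2

Invalid (Luhn sum mod 10 = 2)


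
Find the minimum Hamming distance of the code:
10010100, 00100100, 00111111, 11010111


Comparing all pairs, minimum distance: 3
Can detect 2 errors, correct 1 errors

3


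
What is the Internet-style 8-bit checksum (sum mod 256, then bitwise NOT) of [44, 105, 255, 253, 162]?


Sum = 819 mod 256 = 51
Complement = 204

204


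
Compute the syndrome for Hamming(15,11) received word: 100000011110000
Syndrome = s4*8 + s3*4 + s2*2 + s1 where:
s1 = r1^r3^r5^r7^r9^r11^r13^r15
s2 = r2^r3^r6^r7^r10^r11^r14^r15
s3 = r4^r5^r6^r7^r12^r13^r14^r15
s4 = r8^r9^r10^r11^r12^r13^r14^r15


s1=1, s2=0, s3=0, s4=0

Syndrome = 1 (error at position 1)


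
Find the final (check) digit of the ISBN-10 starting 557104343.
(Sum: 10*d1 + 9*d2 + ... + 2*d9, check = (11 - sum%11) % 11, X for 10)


Weighted sum: 208
208 mod 11 = 10

Check digit: 1


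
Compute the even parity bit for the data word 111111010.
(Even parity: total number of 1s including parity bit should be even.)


Number of 1s in data: 7
Parity bit: 1

1


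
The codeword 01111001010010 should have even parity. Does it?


Number of 1s: 7

No, parity error (7 ones)


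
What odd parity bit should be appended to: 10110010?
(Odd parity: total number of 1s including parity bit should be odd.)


Number of 1s in data: 4
Parity bit: 1

1


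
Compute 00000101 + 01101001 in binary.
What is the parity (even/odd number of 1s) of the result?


00000101 = 5
01101001 = 105
Sum = 110 = 1101110
1s count = 5

odd parity (5 ones in 1101110)


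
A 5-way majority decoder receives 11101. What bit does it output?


Ones: 4 out of 5
Threshold: 3

1 (4/5 voted 1)


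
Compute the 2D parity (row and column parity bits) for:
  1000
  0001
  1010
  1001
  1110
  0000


Row parities: 110010
Column parities: 0100

Row P: 110010, Col P: 0100, Corner: 1


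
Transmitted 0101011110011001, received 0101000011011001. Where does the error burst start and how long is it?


XOR: 0000011101000000

Burst at position 5, length 5


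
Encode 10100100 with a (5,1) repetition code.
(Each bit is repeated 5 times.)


Each bit -> 5 copies

1111100000111110000000000111110000000000


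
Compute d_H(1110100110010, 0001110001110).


XOR: 1111010111100
Count of 1s: 9

9


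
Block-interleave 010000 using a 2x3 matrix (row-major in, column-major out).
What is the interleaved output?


Matrix:
  010
  000
Read columns: 001000

001000


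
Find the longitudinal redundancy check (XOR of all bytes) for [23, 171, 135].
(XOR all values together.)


XOR chain: 23 ^ 171 ^ 135 = 59

59


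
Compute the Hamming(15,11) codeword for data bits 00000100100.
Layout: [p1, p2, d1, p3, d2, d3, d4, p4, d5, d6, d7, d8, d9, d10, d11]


Parity bits: p1=1, p2=1, p3=1, p4=0

110100000100100


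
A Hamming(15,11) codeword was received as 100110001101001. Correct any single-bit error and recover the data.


Syndrome = 0: no error detected

Data: 01001101001 (no errors)


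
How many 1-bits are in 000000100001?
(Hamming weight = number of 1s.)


Counting 1s in 000000100001

2


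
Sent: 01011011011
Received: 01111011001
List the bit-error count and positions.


XOR: 00100000010

2 error(s) at position(s): 2, 9


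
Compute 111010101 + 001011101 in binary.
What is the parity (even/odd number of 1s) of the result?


111010101 = 469
001011101 = 93
Sum = 562 = 1000110010
1s count = 4

even parity (4 ones in 1000110010)


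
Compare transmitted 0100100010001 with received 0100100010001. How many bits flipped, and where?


XOR: 0000000000000

0 errors (received matches sent)


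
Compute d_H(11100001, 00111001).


XOR: 11011000
Count of 1s: 4

4


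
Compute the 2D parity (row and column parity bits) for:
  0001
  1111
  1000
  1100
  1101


Row parities: 10101
Column parities: 0111

Row P: 10101, Col P: 0111, Corner: 1


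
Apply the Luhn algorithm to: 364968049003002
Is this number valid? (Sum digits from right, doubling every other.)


Luhn sum = 57
57 mod 10 = 7

Invalid (Luhn sum mod 10 = 7)


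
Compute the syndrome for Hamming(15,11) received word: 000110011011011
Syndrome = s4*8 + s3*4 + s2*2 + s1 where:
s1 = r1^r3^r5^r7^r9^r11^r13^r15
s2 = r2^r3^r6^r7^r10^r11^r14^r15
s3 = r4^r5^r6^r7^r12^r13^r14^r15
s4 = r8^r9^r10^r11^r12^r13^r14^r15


s1=0, s2=1, s3=1, s4=0

Syndrome = 6 (error at position 6)


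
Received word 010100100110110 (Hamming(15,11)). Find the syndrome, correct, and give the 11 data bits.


Syndrome = 3: error at position 3

Data: 10010110110 (corrected bit 3)


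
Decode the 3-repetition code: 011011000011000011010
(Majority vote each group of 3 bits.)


Groups: 011, 011, 000, 011, 000, 011, 010
Majority votes: 1101010

1101010


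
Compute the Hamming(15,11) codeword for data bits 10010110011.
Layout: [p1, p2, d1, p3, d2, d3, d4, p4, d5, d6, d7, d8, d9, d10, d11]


Parity bits: p1=0, p2=0, p3=1, p4=0

001100100110011


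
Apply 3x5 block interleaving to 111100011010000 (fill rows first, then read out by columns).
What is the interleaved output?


Matrix:
  11110
  00110
  10000
Read columns: 101100110110000

101100110110000
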